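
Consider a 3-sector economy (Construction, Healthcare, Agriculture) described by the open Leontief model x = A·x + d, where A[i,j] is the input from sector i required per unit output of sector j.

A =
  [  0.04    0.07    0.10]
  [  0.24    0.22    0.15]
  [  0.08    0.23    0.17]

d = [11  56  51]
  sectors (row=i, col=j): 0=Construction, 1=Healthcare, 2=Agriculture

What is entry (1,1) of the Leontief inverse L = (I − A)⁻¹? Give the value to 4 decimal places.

L[1,1] = 1.4040

Form M = I − A:
  [  0.96   -0.07   -0.10]
  [ -0.24    0.78   -0.15]
  [ -0.08   -0.23    0.83]
Leontief inverse L = M⁻¹:
  [  1.0909    0.1443    0.1575]
  [  0.3759    1.4040    0.2990]
  [  0.2093    0.4030    1.3029]
Total output x = L · d:
  x_0 = 1.0909·11 + 0.1443·56 + 0.1575·51 = 28.1165
  x_1 = 0.3759·11 + 1.4040·56 + 0.2990·51 = 98.0065
  x_2 = 0.2093·11 + 0.4030·56 + 1.3029·51 = 91.3143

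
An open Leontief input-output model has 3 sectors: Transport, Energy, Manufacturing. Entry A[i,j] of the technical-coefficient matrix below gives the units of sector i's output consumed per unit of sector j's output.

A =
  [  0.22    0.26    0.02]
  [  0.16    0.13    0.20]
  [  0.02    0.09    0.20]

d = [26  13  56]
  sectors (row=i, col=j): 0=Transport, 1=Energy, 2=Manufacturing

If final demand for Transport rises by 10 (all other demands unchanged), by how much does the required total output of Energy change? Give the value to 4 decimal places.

Form M = I − A:
  [  0.78   -0.26   -0.02]
  [ -0.16    0.87   -0.20]
  [ -0.02   -0.09    0.80]
Leontief inverse L = M⁻¹:
  [  1.3728    0.4248    0.1405]
  [  0.2673    1.2626    0.3223]
  [  0.0644    0.1527    1.2898]
Total output x = L · d:
  x_0 = 1.3728·26 + 0.4248·13 + 0.1405·56 = 49.0840
  x_1 = 0.2673·26 + 1.2626·13 + 0.3223·56 = 41.4146
  x_2 = 0.0644·26 + 0.1527·13 + 1.2898·56 = 75.8862
Δx_1 = L[1,0] · Δd_0 = 0.2673 · 10 = 2.6727

2.6727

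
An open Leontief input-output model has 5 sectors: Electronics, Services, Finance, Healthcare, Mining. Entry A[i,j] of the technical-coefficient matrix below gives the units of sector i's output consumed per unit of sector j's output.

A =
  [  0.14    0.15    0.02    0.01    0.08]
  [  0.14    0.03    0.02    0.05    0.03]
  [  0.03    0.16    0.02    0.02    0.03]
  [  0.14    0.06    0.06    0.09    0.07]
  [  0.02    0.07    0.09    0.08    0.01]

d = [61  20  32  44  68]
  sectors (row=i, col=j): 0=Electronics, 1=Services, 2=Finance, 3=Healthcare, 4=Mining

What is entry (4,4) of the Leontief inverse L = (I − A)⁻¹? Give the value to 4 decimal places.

L[4,4] = 1.0284

Form M = I − A:
  [  0.86   -0.15   -0.02   -0.01   -0.08]
  [ -0.14    0.97   -0.02   -0.05   -0.03]
  [ -0.03   -0.16    0.98   -0.02   -0.03]
  [ -0.14   -0.06   -0.06    0.91   -0.07]
  [ -0.02   -0.07   -0.09   -0.08    0.99]
Leontief inverse L = M⁻¹:
  [  1.2054    0.2030    0.0407    0.0347    0.1072]
  [  0.1881    1.0737    0.0347    0.0665    0.0535]
  [  0.0737    0.1873    1.0322    0.0378    0.0456]
  [  0.2074    0.1226    0.0846    1.1188    0.1021]
  [  0.0611    0.1070    0.1040    0.0992    1.0284]
Total output x = L · d:
  x_0 = 1.2054·61 + 0.2030·20 + 0.0407·32 + 0.0347·44 + 0.1072·68 = 87.7135
  x_1 = 0.1881·61 + 1.0737·20 + 0.0347·32 + 0.0665·44 + 0.0535·68 = 40.6233
  x_2 = 0.0737·61 + 0.1873·20 + 1.0322·32 + 0.0378·44 + 0.0456·68 = 46.0364
  x_3 = 0.2074·61 + 0.1226·20 + 0.0846·32 + 1.1188·44 + 0.1021·68 = 73.9825
  x_4 = 0.0611·61 + 0.1070·20 + 0.1040·32 + 0.0992·44 + 1.0284·68 = 83.4947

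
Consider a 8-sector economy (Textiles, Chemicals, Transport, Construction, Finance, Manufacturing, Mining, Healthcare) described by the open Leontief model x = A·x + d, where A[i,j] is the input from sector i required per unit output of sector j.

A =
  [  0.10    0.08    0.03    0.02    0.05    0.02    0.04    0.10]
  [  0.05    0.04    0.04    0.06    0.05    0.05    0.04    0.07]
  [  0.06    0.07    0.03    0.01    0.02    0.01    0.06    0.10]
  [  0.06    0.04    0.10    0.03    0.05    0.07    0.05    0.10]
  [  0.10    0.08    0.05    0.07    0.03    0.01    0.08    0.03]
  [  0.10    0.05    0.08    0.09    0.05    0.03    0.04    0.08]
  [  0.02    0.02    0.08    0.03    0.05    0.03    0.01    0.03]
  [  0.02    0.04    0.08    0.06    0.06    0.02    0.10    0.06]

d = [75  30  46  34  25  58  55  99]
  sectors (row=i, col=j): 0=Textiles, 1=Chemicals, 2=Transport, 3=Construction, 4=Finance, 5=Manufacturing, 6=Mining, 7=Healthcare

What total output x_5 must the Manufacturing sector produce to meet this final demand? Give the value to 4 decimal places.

108.1310

Form M = I − A:
  [  0.90   -0.08   -0.03   -0.02   -0.05   -0.02   -0.04   -0.10]
  [ -0.05    0.96   -0.04   -0.06   -0.05   -0.05   -0.04   -0.07]
  [ -0.06   -0.07    0.97   -0.01   -0.02   -0.01   -0.06   -0.10]
  [ -0.06   -0.04   -0.10    0.97   -0.05   -0.07   -0.05   -0.10]
  [ -0.10   -0.08   -0.05   -0.07    0.97   -0.01   -0.08   -0.03]
  [ -0.10   -0.05   -0.08   -0.09   -0.05    0.97   -0.04   -0.08]
  [ -0.02   -0.02   -0.08   -0.03   -0.05   -0.03    0.99   -0.03]
  [ -0.02   -0.04   -0.08   -0.06   -0.06   -0.02   -0.10    0.94]
Leontief inverse L = M⁻¹:
  [  1.1455    0.1204    0.0732    0.0538    0.0854    0.0410    0.0823    0.1532]
  [  0.0928    1.0764    0.0831    0.0916    0.0818    0.0706    0.0785    0.1197]
  [  0.0927    0.1003    1.0659    0.0368    0.0488    0.0270    0.0936    0.1415]
  [  0.1119    0.0858    0.1507    1.0681    0.0882    0.0926    0.0983    0.1618]
  [  0.1462    0.1198    0.0943    0.1003    1.0649    0.0338    0.1176    0.0858]
  [  0.1556    0.0986    0.1333    0.1271    0.0906    1.0565    0.0897    0.1473]
  [  0.0499    0.0463    0.1065    0.0499    0.0693    0.0422    1.0368    0.0643]
  [  0.0613    0.0770    0.1256    0.0908    0.0924    0.0412    0.1390    1.1100]
Total output x = L · d:
  x_0 = 1.1455·75 + 0.1204·30 + 0.0732·46 + 0.0538·34 + 0.0854·25 + 0.0410·58 + 0.0823·55 + 0.1532·99 = 118.9303
  x_1 = 0.0928·75 + 1.0764·30 + 0.0831·46 + 0.0916·34 + 0.0818·25 + 0.0706·58 + 0.0785·55 + 0.1197·99 = 68.4981
  x_2 = 0.0927·75 + 0.1003·30 + 1.0659·46 + 0.0368·34 + 0.0488·25 + 0.0270·58 + 0.0936·55 + 0.1415·99 = 82.1850
  x_3 = 0.1119·75 + 0.0858·30 + 0.1507·46 + 1.0681·34 + 0.0882·25 + 0.0926·58 + 0.0983·55 + 0.1618·99 = 83.2177
  x_4 = 0.1462·75 + 0.1198·30 + 0.0943·46 + 0.1003·34 + 1.0649·25 + 0.0338·58 + 0.1176·55 + 0.0858·99 = 65.8475
  x_5 = 0.1556·75 + 0.0986·30 + 0.1333·46 + 0.1271·34 + 0.0906·25 + 1.0565·58 + 0.0897·55 + 0.1473·99 = 108.1310
  x_6 = 0.0499·75 + 0.0463·30 + 0.1065·46 + 0.0499·34 + 0.0693·25 + 0.0422·58 + 1.0368·55 + 0.0643·99 = 79.2894
  x_7 = 0.0613·75 + 0.0770·30 + 0.1256·46 + 0.0908·34 + 0.0924·25 + 0.0412·58 + 0.1390·55 + 1.1100·99 = 138.0094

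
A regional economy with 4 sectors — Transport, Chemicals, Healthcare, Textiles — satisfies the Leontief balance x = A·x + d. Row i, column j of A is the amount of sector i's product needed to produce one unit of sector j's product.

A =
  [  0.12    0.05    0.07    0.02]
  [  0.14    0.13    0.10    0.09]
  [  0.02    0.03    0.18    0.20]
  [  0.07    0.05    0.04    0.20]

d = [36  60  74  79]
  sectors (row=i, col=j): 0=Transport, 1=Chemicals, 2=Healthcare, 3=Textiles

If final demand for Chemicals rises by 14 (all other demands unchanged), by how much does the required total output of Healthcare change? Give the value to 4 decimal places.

Form M = I − A:
  [  0.88   -0.05   -0.07   -0.02]
  [ -0.14    0.87   -0.10   -0.09]
  [ -0.02   -0.03    0.82   -0.20]
  [ -0.07   -0.05   -0.04    0.80]
Leontief inverse L = M⁻¹:
  [  1.1558    0.0740    0.1109    0.0649]
  [  0.2055    1.1774    0.1699    0.1801]
  [  0.0643    0.0652    1.2486    0.3211]
  [  0.1172    0.0833    0.0828    1.2830]
Total output x = L · d:
  x_0 = 1.1558·36 + 0.0740·60 + 0.1109·74 + 0.0649·79 = 59.3814
  x_1 = 0.2055·36 + 1.1774·60 + 0.1699·74 + 0.1801·79 = 104.8452
  x_2 = 0.0643·36 + 0.0652·60 + 1.2486·74 + 0.3211·79 = 123.9910
  x_3 = 0.1172·36 + 0.0833·60 + 0.0828·74 + 1.2830·79 = 116.6982
Δx_2 = L[2,1] · Δd_1 = 0.0652 · 14 = 0.9129

0.9129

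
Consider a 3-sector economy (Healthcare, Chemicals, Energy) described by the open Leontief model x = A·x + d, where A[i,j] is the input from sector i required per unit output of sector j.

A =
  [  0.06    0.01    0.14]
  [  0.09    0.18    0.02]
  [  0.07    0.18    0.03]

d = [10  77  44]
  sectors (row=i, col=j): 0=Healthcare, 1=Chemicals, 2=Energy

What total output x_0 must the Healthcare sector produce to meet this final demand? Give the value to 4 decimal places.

21.3685

Form M = I − A:
  [  0.94   -0.01   -0.14]
  [ -0.09    0.82   -0.02]
  [ -0.07   -0.18    0.97]
Leontief inverse L = M⁻¹:
  [  1.0801    0.0476    0.1569]
  [  0.1210    1.2304    0.0428]
  [  0.1004    0.2318    1.0502]
Total output x = L · d:
  x_0 = 1.0801·10 + 0.0476·77 + 0.1569·44 = 21.3685
  x_1 = 0.1210·10 + 1.2304·77 + 0.0428·44 = 97.8345
  x_2 = 0.1004·10 + 0.2318·77 + 1.0502·44 = 65.0577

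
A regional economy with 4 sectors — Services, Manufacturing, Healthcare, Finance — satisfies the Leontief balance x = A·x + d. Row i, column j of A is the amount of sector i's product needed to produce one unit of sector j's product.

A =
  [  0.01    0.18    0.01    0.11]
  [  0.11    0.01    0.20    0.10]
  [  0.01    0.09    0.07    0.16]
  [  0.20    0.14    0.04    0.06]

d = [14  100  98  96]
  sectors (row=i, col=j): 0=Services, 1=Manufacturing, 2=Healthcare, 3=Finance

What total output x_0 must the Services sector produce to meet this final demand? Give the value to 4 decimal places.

Form M = I − A:
  [  0.99   -0.18   -0.01   -0.11]
  [ -0.11    0.99   -0.20   -0.10]
  [ -0.01   -0.09    0.93   -0.16]
  [ -0.20   -0.14   -0.04    0.94]
Leontief inverse L = M⁻¹:
  [  1.0678    0.2228    0.0663    0.1599]
  [  0.1585    1.0858    0.2428    0.1754]
  [  0.0705    0.1445    1.1163    0.2136]
  [  0.2538    0.2153    0.0978    1.1331]
Total output x = L · d:
  x_0 = 1.0678·14 + 0.2228·100 + 0.0663·98 + 0.1599·96 = 59.0785
  x_1 = 0.1585·14 + 1.0858·100 + 0.2428·98 + 0.1754·96 = 151.4249
  x_2 = 0.0705·14 + 0.1445·100 + 1.1163·98 + 0.2136·96 = 145.3426
  x_3 = 0.2538·14 + 0.2153·100 + 0.0978·98 + 1.1331·96 = 143.4350

59.0785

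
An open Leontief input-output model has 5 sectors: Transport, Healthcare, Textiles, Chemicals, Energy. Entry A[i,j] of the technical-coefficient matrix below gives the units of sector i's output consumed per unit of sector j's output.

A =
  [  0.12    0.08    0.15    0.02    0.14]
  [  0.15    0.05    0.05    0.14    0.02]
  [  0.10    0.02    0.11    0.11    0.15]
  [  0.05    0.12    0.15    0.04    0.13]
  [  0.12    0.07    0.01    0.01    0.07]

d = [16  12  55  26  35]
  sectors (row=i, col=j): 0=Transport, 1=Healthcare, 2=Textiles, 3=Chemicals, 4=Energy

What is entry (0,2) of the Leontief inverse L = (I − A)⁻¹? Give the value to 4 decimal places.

Form M = I − A:
  [  0.88   -0.08   -0.15   -0.02   -0.14]
  [ -0.15    0.95   -0.05   -0.14   -0.02]
  [ -0.10   -0.02    0.89   -0.11   -0.15]
  [ -0.05   -0.12   -0.15    0.96   -0.13]
  [ -0.12   -0.07   -0.01   -0.01    0.93]
Leontief inverse L = M⁻¹:
  [  1.2213    0.1342    0.2284    0.0736    0.2339]
  [  0.2281    1.1054    0.1324    0.1822    0.1049]
  [  0.1905    0.0785    1.1888    0.1542    0.2437]
  [  0.1460    0.1714    0.2216    1.0973    0.2148]
  [  0.1784    0.1032    0.0546    0.0367    1.1183]
Total output x = L · d:
  x_0 = 1.2213·16 + 0.1342·12 + 0.2284·55 + 0.0736·26 + 0.2339·35 = 43.8119
  x_1 = 0.2281·16 + 1.1054·12 + 0.1324·55 + 0.1822·26 + 0.1049·35 = 32.6099
  x_2 = 0.1905·16 + 0.0785·12 + 1.1888·55 + 0.1542·26 + 0.2437·35 = 81.9113
  x_3 = 0.1460·16 + 0.1714·12 + 0.2216·55 + 1.0973·26 + 0.2148·35 = 52.6302
  x_4 = 0.1784·16 + 0.1032·12 + 0.0546·55 + 0.0367·26 + 1.1183·35 = 47.1887

L[0,2] = 0.2284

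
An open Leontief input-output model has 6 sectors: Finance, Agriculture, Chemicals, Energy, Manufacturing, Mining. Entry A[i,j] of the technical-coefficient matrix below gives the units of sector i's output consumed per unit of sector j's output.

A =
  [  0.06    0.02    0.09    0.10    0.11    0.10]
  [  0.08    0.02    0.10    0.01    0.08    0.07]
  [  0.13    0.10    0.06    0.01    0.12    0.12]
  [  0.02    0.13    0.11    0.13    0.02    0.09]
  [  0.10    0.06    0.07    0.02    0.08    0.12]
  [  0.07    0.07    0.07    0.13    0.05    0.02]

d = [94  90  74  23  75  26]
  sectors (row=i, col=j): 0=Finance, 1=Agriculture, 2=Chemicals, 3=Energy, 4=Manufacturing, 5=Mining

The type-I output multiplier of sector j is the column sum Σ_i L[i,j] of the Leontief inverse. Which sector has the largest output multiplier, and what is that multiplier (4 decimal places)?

Mining (1.9549)

Form M = I − A:
  [  0.94   -0.02   -0.09   -0.10   -0.11   -0.10]
  [ -0.08    0.98   -0.10   -0.01   -0.08   -0.07]
  [ -0.13   -0.10    0.94   -0.01   -0.12   -0.12]
  [ -0.02   -0.13   -0.11    0.87   -0.02   -0.09]
  [ -0.10   -0.06   -0.07   -0.02    0.92   -0.12]
  [ -0.07   -0.07   -0.07   -0.13   -0.05    0.98]
Leontief inverse L = M⁻¹:
  [  1.1291    0.0848    0.1626    0.1633    0.1768    0.1778]
  [  0.1369    1.0634    0.1522    0.0523    0.1369    0.1301]
  [  0.2089    0.1571    1.1392    0.0739    0.1999    0.2033]
  [  0.0896    0.1962    0.1877    1.1910    0.0872    0.1662]
  [  0.1659    0.1111    0.1361    0.0765    1.1461    0.1889]
  [  0.1257    0.1249    0.1357    0.1826    0.1067    1.0886]
Total output x = L · d:
  x_0 = 1.1291·94 + 0.0848·90 + 0.1626·74 + 0.1633·23 + 0.1768·75 + 0.1778·26 = 147.4397
  x_1 = 0.1369·94 + 1.0634·90 + 0.1522·74 + 0.0523·23 + 0.1369·75 + 0.1301·26 = 134.6919
  x_2 = 0.2089·94 + 0.1571·90 + 1.1392·74 + 0.0739·23 + 0.1999·75 + 0.2033·26 = 140.0493
  x_3 = 0.0896·94 + 0.1962·90 + 0.1877·74 + 1.1910·23 + 0.0872·75 + 0.1662·26 = 78.2238
  x_4 = 0.1659·94 + 0.1111·90 + 0.1361·74 + 0.0765·23 + 1.1461·75 + 0.1889·26 = 128.2896
  x_5 = 0.1257·94 + 0.1249·90 + 0.1357·74 + 0.1826·23 + 0.1067·75 + 1.0886·26 = 73.6084
Output multipliers (column sums of L):
  Finance: 1.8561
  Agriculture: 1.7374
  Chemicals: 1.9135
  Energy: 1.7395
  Manufacturing: 1.8536
  Mining: 1.9549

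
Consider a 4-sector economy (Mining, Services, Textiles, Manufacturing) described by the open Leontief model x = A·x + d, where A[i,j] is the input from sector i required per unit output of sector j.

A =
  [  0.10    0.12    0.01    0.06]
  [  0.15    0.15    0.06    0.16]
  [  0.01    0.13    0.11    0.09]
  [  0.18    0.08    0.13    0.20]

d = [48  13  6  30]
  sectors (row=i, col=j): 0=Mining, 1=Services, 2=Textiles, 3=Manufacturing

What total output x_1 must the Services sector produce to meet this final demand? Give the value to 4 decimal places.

Form M = I − A:
  [  0.90   -0.12   -0.01   -0.06]
  [ -0.15    0.85   -0.06   -0.16]
  [ -0.01   -0.13    0.89   -0.09]
  [ -0.18   -0.08   -0.13    0.80]
Leontief inverse L = M⁻¹:
  [  1.1681    0.1839    0.0444    0.1294]
  [  0.2691    1.2614    0.1300    0.2871]
  [  0.0831    0.2066    1.1645    0.1786]
  [  0.3032    0.2011    0.2122    1.3368]
Total output x = L · d:
  x_0 = 1.1681·48 + 0.1839·13 + 0.0444·6 + 0.1294·30 = 62.6087
  x_1 = 0.2691·48 + 1.2614·13 + 0.1300·6 + 0.2871·30 = 38.7061
  x_2 = 0.0831·48 + 0.2066·13 + 1.1645·6 + 0.1786·30 = 19.0193
  x_3 = 0.3032·48 + 0.2011·13 + 0.2122·6 + 1.3368·30 = 58.5482

38.7061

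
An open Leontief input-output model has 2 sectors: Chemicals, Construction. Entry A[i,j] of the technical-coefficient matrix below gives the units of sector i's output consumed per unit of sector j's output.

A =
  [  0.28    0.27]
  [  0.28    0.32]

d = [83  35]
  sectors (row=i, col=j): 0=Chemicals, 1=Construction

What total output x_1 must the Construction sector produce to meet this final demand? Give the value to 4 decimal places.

Form M = I − A:
  [  0.72   -0.27]
  [ -0.28    0.68]
Leontief inverse L = M⁻¹:
  [  1.6425    0.6522]
  [  0.6763    1.7391]
Total output x = L · d:
  x_0 = 1.6425·83 + 0.6522·35 = 159.1546
  x_1 = 0.6763·83 + 1.7391·35 = 117.0048

117.0048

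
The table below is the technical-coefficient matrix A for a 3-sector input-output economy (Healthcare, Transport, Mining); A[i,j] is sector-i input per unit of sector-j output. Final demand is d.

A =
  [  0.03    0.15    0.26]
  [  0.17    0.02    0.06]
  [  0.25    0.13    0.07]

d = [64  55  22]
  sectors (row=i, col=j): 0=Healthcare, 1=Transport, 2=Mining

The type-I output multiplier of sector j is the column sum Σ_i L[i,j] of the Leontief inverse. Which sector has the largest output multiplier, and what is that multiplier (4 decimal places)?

Healthcare (1.7204)

Form M = I − A:
  [  0.97   -0.15   -0.26]
  [ -0.17    0.98   -0.06]
  [ -0.25   -0.13    0.93]
Leontief inverse L = M⁻¹:
  [  1.1569    0.2219    0.3377]
  [  0.2216    1.0717    0.1311]
  [  0.3420    0.2095    1.1844]
Total output x = L · d:
  x_0 = 1.1569·64 + 0.2219·55 + 0.3377·22 = 93.6721
  x_1 = 0.2216·64 + 1.0717·55 + 0.1311·22 = 76.0122
  x_2 = 0.3420·64 + 0.2095·55 + 1.1844·22 = 59.4620
Output multipliers (column sums of L):
  Healthcare: 1.7204
  Transport: 1.5030
  Mining: 1.6532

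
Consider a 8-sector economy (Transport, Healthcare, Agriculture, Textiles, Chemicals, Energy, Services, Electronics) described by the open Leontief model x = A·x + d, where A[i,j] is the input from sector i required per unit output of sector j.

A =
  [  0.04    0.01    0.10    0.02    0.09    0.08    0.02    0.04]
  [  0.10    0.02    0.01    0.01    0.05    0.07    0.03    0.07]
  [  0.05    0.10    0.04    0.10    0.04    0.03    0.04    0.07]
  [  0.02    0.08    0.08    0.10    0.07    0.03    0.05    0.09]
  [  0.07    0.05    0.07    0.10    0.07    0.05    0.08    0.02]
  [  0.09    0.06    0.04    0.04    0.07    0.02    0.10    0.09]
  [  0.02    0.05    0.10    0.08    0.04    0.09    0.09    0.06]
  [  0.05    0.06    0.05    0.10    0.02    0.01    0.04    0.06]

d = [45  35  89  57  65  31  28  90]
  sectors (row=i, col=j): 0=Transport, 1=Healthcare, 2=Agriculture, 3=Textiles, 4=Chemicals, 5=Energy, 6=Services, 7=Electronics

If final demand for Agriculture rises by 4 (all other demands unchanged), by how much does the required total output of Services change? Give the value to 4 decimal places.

0.6403

Form M = I − A:
  [  0.96   -0.01   -0.10   -0.02   -0.09   -0.08   -0.02   -0.04]
  [ -0.10    0.98   -0.01   -0.01   -0.05   -0.07   -0.03   -0.07]
  [ -0.05   -0.10    0.96   -0.10   -0.04   -0.03   -0.04   -0.07]
  [ -0.02   -0.08   -0.08    0.90   -0.07   -0.03   -0.05   -0.09]
  [ -0.07   -0.05   -0.07   -0.10    0.93   -0.05   -0.08   -0.02]
  [ -0.09   -0.06   -0.04   -0.04   -0.07    0.98   -0.10   -0.09]
  [ -0.02   -0.05   -0.10   -0.08   -0.04   -0.09    0.91   -0.06]
  [ -0.05   -0.06   -0.05   -0.10   -0.02   -0.01   -0.04    0.94]
Leontief inverse L = M⁻¹:
  [  1.0825    0.0542    0.1451    0.0757    0.1327    0.1125    0.0639    0.0858]
  [  0.1365    1.0523    0.0529    0.0530    0.0889    0.1013    0.0667    0.1090]
  [  0.0966    0.1461    1.0912    0.1593    0.0878    0.0701    0.0846    0.1255]
  [  0.0713    0.1355    0.1369    1.1720    0.1214    0.0727    0.1018    0.1516]
  [  0.1193    0.1036    0.1319    0.1687    1.1256    0.0969    0.1342    0.0806]
  [  0.1385    0.1086    0.1011    0.1062    0.1216    1.0674    0.1513    0.1461]
  [  0.0728    0.1089    0.1601    0.1530    0.0935    0.1348    1.1481    0.1260]
  [  0.0861    0.1002    0.0944    0.1518    0.0595    0.0431    0.0763    1.1068]
Total output x = L · d:
  x_0 = 1.0825·45 + 0.0542·35 + 0.1451·89 + 0.0757·57 + 0.1327·65 + 0.1125·31 + 0.0639·28 + 0.0858·90 = 89.4693
  x_1 = 0.1365·45 + 1.0523·35 + 0.0529·89 + 0.0530·57 + 0.0889·65 + 0.1013·31 + 0.0667·28 + 0.1090·90 = 71.3106
  x_2 = 0.0966·45 + 0.1461·35 + 1.0912·89 + 0.1593·57 + 0.0878·65 + 0.0701·31 + 0.0846·28 + 0.1255·90 = 137.2040
  x_3 = 0.0713·45 + 0.1355·35 + 0.1369·89 + 1.1720·57 + 0.1214·65 + 0.0727·31 + 0.1018·28 + 0.1516·90 = 113.5733
  x_4 = 0.1193·45 + 0.1036·35 + 0.1319·89 + 0.1687·57 + 1.1256·65 + 0.0969·31 + 0.1342·28 + 0.0806·90 = 117.5213
  x_5 = 0.1385·45 + 0.1086·35 + 0.1011·89 + 0.1062·57 + 0.1216·65 + 1.0674·31 + 0.1513·28 + 0.1461·90 = 83.4627
  x_6 = 0.0728·45 + 0.1089·35 + 0.1601·89 + 0.1530·57 + 0.0935·65 + 0.1348·31 + 1.1481·28 + 0.1260·90 = 83.7990
  x_7 = 0.0861·45 + 0.1002·35 + 0.0944·89 + 0.1518·57 + 0.0595·65 + 0.0431·31 + 0.0763·28 + 1.1068·90 = 131.3901
Δx_6 = L[6,2] · Δd_2 = 0.1601 · 4 = 0.6403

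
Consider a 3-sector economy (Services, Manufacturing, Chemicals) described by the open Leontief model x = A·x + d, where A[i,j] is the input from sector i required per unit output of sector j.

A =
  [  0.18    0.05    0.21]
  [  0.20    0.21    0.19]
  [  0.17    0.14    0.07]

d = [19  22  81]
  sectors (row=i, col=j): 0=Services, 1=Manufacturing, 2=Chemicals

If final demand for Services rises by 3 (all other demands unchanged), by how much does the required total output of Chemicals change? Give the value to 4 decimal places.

Form M = I − A:
  [  0.82   -0.05   -0.21]
  [ -0.20    0.79   -0.19]
  [ -0.17   -0.14    0.93]
Leontief inverse L = M⁻¹:
  [  1.3220    0.1417    0.3275]
  [  0.4075    1.3571    0.3693]
  [  0.3030    0.2302    1.1907]
Total output x = L · d:
  x_0 = 1.3220·19 + 0.1417·22 + 0.3275·81 = 54.7586
  x_1 = 0.4075·19 + 1.3571·22 + 0.3693·81 = 67.5100
  x_2 = 0.3030·19 + 0.2302·22 + 1.1907·81 = 107.2692
Δx_2 = L[2,0] · Δd_0 = 0.3030 · 3 = 0.9090

0.9090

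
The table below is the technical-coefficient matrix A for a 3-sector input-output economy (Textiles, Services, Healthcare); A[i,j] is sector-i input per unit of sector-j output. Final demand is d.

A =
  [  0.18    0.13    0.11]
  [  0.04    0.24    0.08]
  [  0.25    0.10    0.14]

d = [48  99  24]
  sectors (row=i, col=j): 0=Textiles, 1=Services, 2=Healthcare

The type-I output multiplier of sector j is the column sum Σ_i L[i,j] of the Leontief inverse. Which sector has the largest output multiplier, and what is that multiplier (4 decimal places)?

Form M = I − A:
  [  0.82   -0.13   -0.11]
  [ -0.04    0.76   -0.08]
  [ -0.25   -0.10    0.86]
Leontief inverse L = M⁻¹:
  [  1.2887    0.2451    0.1876]
  [  0.1086    1.3527    0.1397]
  [  0.3872    0.2286    1.2336]
Total output x = L · d:
  x_0 = 1.2887·48 + 0.2451·99 + 0.1876·24 = 90.6264
  x_1 = 0.1086·48 + 1.3527·99 + 0.1397·24 = 142.4877
  x_2 = 0.3872·48 + 0.2286·99 + 1.2336·24 = 70.8202
Output multipliers (column sums of L):
  Textiles: 1.7845
  Services: 1.8264
  Healthcare: 1.5609

Services (1.8264)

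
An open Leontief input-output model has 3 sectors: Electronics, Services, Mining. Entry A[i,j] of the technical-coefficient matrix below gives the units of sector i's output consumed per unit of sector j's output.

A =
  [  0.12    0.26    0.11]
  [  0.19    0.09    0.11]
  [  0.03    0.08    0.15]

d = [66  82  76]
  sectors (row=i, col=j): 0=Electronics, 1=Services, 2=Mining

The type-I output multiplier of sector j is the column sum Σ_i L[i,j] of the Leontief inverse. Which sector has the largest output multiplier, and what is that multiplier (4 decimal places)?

Form M = I − A:
  [  0.88   -0.26   -0.11]
  [ -0.19    0.91   -0.11]
  [ -0.03   -0.08    0.85]
Leontief inverse L = M⁻¹:
  [  1.2227    0.3674    0.2058]
  [  0.2635    1.1907    0.1882]
  [  0.0680    0.1250    1.2014]
Total output x = L · d:
  x_0 = 1.2227·66 + 0.3674·82 + 0.2058·76 = 126.4684
  x_1 = 0.2635·66 + 1.1907·82 + 0.1882·76 = 129.3344
  x_2 = 0.0680·66 + 0.1250·82 + 1.2014·76 = 106.0480
Output multipliers (column sums of L):
  Electronics: 1.5542
  Services: 1.6832
  Mining: 1.5954

Services (1.6832)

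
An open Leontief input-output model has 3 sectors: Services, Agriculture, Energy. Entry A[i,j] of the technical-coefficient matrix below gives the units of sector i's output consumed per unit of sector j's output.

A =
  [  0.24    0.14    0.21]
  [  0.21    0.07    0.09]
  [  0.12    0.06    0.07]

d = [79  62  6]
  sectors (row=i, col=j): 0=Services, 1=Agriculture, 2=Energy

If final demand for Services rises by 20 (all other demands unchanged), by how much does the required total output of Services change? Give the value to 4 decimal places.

28.7322

Form M = I − A:
  [  0.76   -0.14   -0.21]
  [ -0.21    0.93   -0.09]
  [ -0.12   -0.06    0.93]
Leontief inverse L = M⁻¹:
  [  1.4366    0.2387    0.3475]
  [  0.3445    1.1393    0.1880]
  [  0.2076    0.1043    1.1322]
Total output x = L · d:
  x_0 = 1.4366·79 + 0.2387·62 + 0.3475·6 = 130.3754
  x_1 = 0.3445·79 + 1.1393·62 + 0.1880·6 = 98.9766
  x_2 = 0.2076·79 + 0.1043·62 + 1.1322·6 = 29.6598
Δx_0 = L[0,0] · Δd_0 = 1.4366 · 20 = 28.7322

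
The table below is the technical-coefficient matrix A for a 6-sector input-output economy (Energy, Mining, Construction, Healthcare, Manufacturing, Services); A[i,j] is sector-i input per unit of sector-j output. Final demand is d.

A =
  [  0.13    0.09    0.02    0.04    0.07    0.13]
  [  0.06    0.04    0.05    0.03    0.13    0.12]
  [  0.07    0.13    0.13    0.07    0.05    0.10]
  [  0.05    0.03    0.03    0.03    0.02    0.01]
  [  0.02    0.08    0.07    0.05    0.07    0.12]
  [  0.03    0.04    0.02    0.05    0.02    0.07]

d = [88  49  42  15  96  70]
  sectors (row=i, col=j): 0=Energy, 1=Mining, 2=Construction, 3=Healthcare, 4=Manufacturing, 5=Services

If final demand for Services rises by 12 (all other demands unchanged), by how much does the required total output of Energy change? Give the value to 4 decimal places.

2.4441

Form M = I − A:
  [  0.87   -0.09   -0.02   -0.04   -0.07   -0.13]
  [ -0.06    0.96   -0.05   -0.03   -0.13   -0.12]
  [ -0.07   -0.13    0.87   -0.07   -0.05   -0.10]
  [ -0.05   -0.03   -0.03    0.97   -0.02   -0.01]
  [ -0.02   -0.08   -0.07   -0.05    0.93   -0.12]
  [ -0.03   -0.04   -0.02   -0.05   -0.02    0.93]
Leontief inverse L = M⁻¹:
  [  1.1770    0.1378    0.0516    0.0730    0.1166    0.2037]
  [  0.0955    1.0858    0.0846    0.0619    0.1688    0.1850]
  [  0.1233    0.1913    1.1798    0.1111    0.1058    0.1836]
  [  0.0690    0.0497    0.0443    1.0424    0.0377    0.0369]
  [  0.0529    0.1212    0.1041    0.0797    1.1073    0.1780]
  [  0.0496    0.0605    0.0353    0.0652    0.0391    1.0996]
Total output x = L · d:
  x_0 = 1.1770·88 + 0.1378·49 + 0.0516·42 + 0.0730·15 + 0.1166·96 + 0.2037·70 = 139.0359
  x_1 = 0.0955·88 + 1.0858·49 + 0.0846·42 + 0.0619·15 + 0.1688·96 + 0.1850·70 = 95.2430
  x_2 = 0.1233·88 + 0.1913·49 + 1.1798·42 + 0.1111·15 + 0.1058·96 + 0.1836·70 = 94.4447
  x_3 = 0.0690·88 + 0.0497·49 + 0.0443·42 + 1.0424·15 + 0.0377·96 + 0.0369·70 = 32.2125
  x_4 = 0.0529·88 + 0.1212·49 + 0.1041·42 + 0.0797·15 + 1.1073·96 + 0.1780·70 = 134.9287
  x_5 = 0.0496·88 + 0.0605·49 + 0.0353·42 + 0.0652·15 + 0.0391·96 + 1.0996·70 = 90.5149
Δx_0 = L[0,5] · Δd_5 = 0.2037 · 12 = 2.4441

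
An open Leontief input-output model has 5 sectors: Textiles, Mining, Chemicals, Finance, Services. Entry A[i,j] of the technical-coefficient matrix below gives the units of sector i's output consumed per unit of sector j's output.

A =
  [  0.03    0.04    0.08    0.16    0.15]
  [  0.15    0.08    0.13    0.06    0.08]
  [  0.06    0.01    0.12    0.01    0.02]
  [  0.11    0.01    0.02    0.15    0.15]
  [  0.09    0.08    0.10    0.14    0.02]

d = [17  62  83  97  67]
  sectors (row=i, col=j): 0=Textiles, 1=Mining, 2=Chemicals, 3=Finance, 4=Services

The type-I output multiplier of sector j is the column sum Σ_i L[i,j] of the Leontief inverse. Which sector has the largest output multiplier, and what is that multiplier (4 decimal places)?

Form M = I − A:
  [  0.97   -0.04   -0.08   -0.16   -0.15]
  [ -0.15    0.92   -0.13   -0.06   -0.08]
  [ -0.06   -0.01    0.88   -0.01   -0.02]
  [ -0.11   -0.01   -0.02    0.85   -0.15]
  [ -0.09   -0.08   -0.10   -0.14    0.98]
Leontief inverse L = M⁻¹:
  [  1.0987    0.0707    0.1404    0.2489    0.2149]
  [  0.2153    1.1132    0.2044    0.1463    0.1504]
  [  0.0828    0.0203    1.1527    0.0378    0.0436]
  [  0.1734    0.0413    0.0756    1.2496    0.2227]
  [  0.1517    0.1053    0.1580    0.2172    1.0887]
Total output x = L · d:
  x_0 = 1.0987·17 + 0.0707·62 + 0.1404·83 + 0.2489·97 + 0.2149·67 = 73.2501
  x_1 = 0.2153·17 + 1.1132·62 + 0.2044·83 + 0.1463·97 + 0.1504·67 = 113.9152
  x_2 = 0.0828·17 + 0.0203·62 + 1.1527·83 + 0.0378·97 + 0.0436·67 = 104.9295
  x_3 = 0.1734·17 + 0.0413·62 + 0.0756·83 + 1.2496·97 + 0.2227·67 = 147.9177
  x_4 = 0.1517·17 + 0.1053·62 + 0.1580·83 + 0.2172·97 + 1.0887·67 = 116.2318
Output multipliers (column sums of L):
  Textiles: 1.7220
  Mining: 1.3509
  Chemicals: 1.7311
  Finance: 1.8997
  Services: 1.7203

Finance (1.8997)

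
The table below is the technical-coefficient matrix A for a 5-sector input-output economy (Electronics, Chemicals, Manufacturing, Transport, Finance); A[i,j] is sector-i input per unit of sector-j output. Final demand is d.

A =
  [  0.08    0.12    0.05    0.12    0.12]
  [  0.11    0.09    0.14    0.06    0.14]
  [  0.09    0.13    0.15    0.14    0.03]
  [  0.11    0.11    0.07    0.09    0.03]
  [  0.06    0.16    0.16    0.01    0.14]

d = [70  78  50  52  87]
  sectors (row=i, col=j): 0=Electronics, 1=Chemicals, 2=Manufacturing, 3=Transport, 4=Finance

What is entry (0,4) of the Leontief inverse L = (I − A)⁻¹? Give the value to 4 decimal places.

L[0,4] = 0.2148

Form M = I − A:
  [  0.92   -0.12   -0.05   -0.12   -0.12]
  [ -0.11    0.91   -0.14   -0.06   -0.14]
  [ -0.09   -0.13    0.85   -0.14   -0.03]
  [ -0.11   -0.11   -0.07    0.91   -0.03]
  [ -0.06   -0.16   -0.16   -0.01    0.86]
Leontief inverse L = M⁻¹:
  [  1.1694    0.2394    0.1649    0.1977    0.2148]
  [  0.2075    1.2265    0.2726    0.1528    0.2435]
  [  0.1918    0.2574    1.2727    0.2394    0.1214]
  [  0.1864    0.2067    0.1607    1.1630    0.1058]
  [  0.1580    0.2952    0.3009    0.1003    1.2469]
Total output x = L · d:
  x_0 = 1.1694·70 + 0.2394·78 + 0.1649·50 + 0.1977·52 + 0.2148·87 = 137.7474
  x_1 = 0.2075·70 + 1.2265·78 + 0.2726·50 + 0.1528·52 + 0.2435·87 = 152.9481
  x_2 = 0.1918·70 + 0.2574·78 + 1.2727·50 + 0.2394·52 + 0.1214·87 = 120.1532
  x_3 = 0.1864·70 + 0.2067·78 + 0.1607·50 + 1.1630·52 + 0.1058·87 = 106.8923
  x_4 = 0.1580·70 + 0.2952·78 + 0.3009·50 + 0.1003·52 + 1.2469·87 = 162.8255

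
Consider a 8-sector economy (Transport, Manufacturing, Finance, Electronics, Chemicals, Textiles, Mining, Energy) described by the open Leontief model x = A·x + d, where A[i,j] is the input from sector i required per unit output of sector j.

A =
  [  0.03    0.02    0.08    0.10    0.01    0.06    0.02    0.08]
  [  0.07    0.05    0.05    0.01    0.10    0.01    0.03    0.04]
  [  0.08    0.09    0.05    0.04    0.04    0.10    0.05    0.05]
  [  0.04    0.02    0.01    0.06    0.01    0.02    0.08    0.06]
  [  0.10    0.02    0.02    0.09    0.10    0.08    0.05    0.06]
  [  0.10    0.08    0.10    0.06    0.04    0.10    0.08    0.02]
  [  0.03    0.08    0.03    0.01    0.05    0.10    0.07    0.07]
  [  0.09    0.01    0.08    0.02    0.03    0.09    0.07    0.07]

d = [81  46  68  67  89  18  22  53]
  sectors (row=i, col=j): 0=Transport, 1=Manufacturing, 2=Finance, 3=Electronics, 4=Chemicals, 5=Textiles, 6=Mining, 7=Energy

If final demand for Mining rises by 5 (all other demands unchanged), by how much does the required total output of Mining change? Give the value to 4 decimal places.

Form M = I − A:
  [  0.97   -0.02   -0.08   -0.10   -0.01   -0.06   -0.02   -0.08]
  [ -0.07    0.95   -0.05   -0.01   -0.10   -0.01   -0.03   -0.04]
  [ -0.08   -0.09    0.95   -0.04   -0.04   -0.10   -0.05   -0.05]
  [ -0.04   -0.02   -0.01    0.94   -0.01   -0.02   -0.08   -0.06]
  [ -0.10   -0.02   -0.02   -0.09    0.90   -0.08   -0.05   -0.06]
  [ -0.10   -0.08   -0.10   -0.06   -0.04    0.90   -0.08   -0.02]
  [ -0.03   -0.08   -0.03   -0.01   -0.05   -0.10    0.93   -0.07]
  [ -0.09   -0.01   -0.08   -0.02   -0.03   -0.09   -0.07    0.93]
Leontief inverse L = M⁻¹:
  [  1.0786    0.0536    0.1196    0.1343    0.0372    0.1111    0.0635    0.1197]
  [  0.1156    1.0778    0.0844    0.0462    0.1340    0.0569    0.0638    0.0785]
  [  0.1419    0.1343    1.1030    0.0850    0.0826    0.1638    0.1000    0.0991]
  [  0.0721    0.0438    0.0378    1.0834    0.0312    0.0579    0.1118    0.0917]
  [  0.1625    0.0595    0.0707    0.1430    1.1404    0.1469    0.1041    0.1141]
  [  0.1690    0.1342    0.1589    0.1127    0.0875    1.1749    0.1378    0.0774]
  [  0.0881    0.1209    0.0779    0.0473    0.0913    0.1604    1.1166    0.1134]
  [  0.1476    0.0533    0.1317    0.0632    0.0650    0.1572    0.1186    1.1179]
Total output x = L · d:
  x_0 = 1.0786·81 + 0.0536·46 + 0.1196·68 + 0.1343·67 + 0.0372·89 + 0.1111·18 + 0.0635·22 + 0.1197·53 = 120.0161
  x_1 = 0.1156·81 + 1.0778·46 + 0.0844·68 + 0.0462·67 + 0.1340·89 + 0.0569·18 + 0.0638·22 + 0.0785·53 = 86.2874
  x_2 = 0.1419·81 + 0.1343·46 + 1.1030·68 + 0.0850·67 + 0.0826·89 + 0.1638·18 + 0.1000·22 + 0.0991·53 = 116.1193
  x_3 = 0.0721·81 + 0.0438·46 + 0.0378·68 + 1.0834·67 + 0.0312·89 + 0.0579·18 + 0.1118·22 + 0.0917·53 = 94.1542
  x_4 = 0.1625·81 + 0.0595·46 + 0.0707·68 + 0.1430·67 + 1.1404·89 + 0.1469·18 + 0.1041·22 + 0.1141·53 = 142.7644
  x_5 = 0.1690·81 + 0.1342·46 + 0.1589·68 + 0.1127·67 + 0.0875·89 + 1.1749·18 + 0.1378·22 + 0.0774·53 = 74.2865
  x_6 = 0.0881·81 + 0.1209·46 + 0.0779·68 + 0.0473·67 + 0.0913·89 + 0.1604·18 + 1.1166·22 + 0.1134·53 = 62.7525
  x_7 = 0.1476·81 + 0.0533·46 + 0.1317·68 + 0.0632·67 + 0.0650·89 + 0.1572·18 + 0.1186·22 + 1.1179·53 = 98.0627
Δx_6 = L[6,6] · Δd_6 = 1.1166 · 5 = 5.5828

5.5828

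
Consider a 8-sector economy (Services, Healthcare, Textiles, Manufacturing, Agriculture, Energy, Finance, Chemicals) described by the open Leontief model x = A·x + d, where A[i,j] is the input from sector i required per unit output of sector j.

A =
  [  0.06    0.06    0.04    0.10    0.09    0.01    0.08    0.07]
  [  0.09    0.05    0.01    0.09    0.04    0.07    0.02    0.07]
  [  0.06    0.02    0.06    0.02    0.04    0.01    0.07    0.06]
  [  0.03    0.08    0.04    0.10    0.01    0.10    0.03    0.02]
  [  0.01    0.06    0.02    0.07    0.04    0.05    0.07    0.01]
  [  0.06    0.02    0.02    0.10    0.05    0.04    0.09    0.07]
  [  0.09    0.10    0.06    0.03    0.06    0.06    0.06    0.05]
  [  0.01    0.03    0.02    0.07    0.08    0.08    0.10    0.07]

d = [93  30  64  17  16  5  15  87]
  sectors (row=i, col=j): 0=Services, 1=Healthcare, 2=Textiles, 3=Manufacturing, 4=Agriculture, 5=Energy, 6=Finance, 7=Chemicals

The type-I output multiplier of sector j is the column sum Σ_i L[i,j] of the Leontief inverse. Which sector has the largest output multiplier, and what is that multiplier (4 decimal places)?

Manufacturing (2.0400)

Form M = I − A:
  [  0.94   -0.06   -0.04   -0.10   -0.09   -0.01   -0.08   -0.07]
  [ -0.09    0.95   -0.01   -0.09   -0.04   -0.07   -0.02   -0.07]
  [ -0.06   -0.02    0.94   -0.02   -0.04   -0.01   -0.07   -0.06]
  [ -0.03   -0.08   -0.04    0.90   -0.01   -0.10   -0.03   -0.02]
  [ -0.01   -0.06   -0.02   -0.07    0.96   -0.05   -0.07   -0.01]
  [ -0.06   -0.02   -0.02   -0.10   -0.05    0.96   -0.09   -0.07]
  [ -0.09   -0.10   -0.06   -0.03   -0.06   -0.06    0.94   -0.05]
  [ -0.01   -0.03   -0.02   -0.07   -0.08   -0.08   -0.10    0.93]
Leontief inverse L = M⁻¹:
  [  1.1040    0.1128    0.0704    0.1662    0.1340    0.0626    0.1349    0.1131]
  [  0.1279    1.0928    0.0346    0.1543    0.0802    0.1153    0.0704    0.1108]
  [  0.0911    0.0537    1.0823    0.0606    0.0732    0.0408    0.1106    0.0918]
  [  0.0695    0.1185    0.0634    1.1582    0.0430    0.1423    0.0731    0.0583]
  [  0.0423    0.0944    0.0396    0.1139    1.0665    0.0849    0.1039    0.0387]
  [  0.0997    0.0677    0.0482    0.1600    0.0904    1.0875    0.1411    0.1096]
  [  0.1391    0.1487    0.0896    0.0975    0.1076    0.1071    1.1174    0.0988]
  [  0.0504    0.0765    0.0471    0.1293    0.1199    0.1283    0.1528    1.1098]
Total output x = L · d:
  x_0 = 1.1040·93 + 0.1128·30 + 0.0704·64 + 0.1662·17 + 0.1340·16 + 0.0626·5 + 0.1349·15 + 0.1131·87 = 127.7055
  x_1 = 0.1279·93 + 1.0928·30 + 0.0346·64 + 0.1543·17 + 0.0802·16 + 0.1153·5 + 0.0704·15 + 0.1108·87 = 62.0719
  x_2 = 0.0911·93 + 0.0537·30 + 1.0823·64 + 0.0606·17 + 0.0732·16 + 0.0408·5 + 0.1106·15 + 0.0918·87 = 91.4014
  x_3 = 0.0695·93 + 0.1185·30 + 0.0634·64 + 1.1582·17 + 0.0430·16 + 0.1423·5 + 0.0731·15 + 0.0583·87 = 41.3309
  x_4 = 0.0423·93 + 0.0944·30 + 0.0396·64 + 0.1139·17 + 1.0665·16 + 0.0849·5 + 0.1039·15 + 0.0387·87 = 33.6553
  x_5 = 0.0997·93 + 0.0677·30 + 0.0482·64 + 0.1600·17 + 0.0904·16 + 1.0875·5 + 0.1411·15 + 0.1096·87 = 35.6417
  x_6 = 0.1391·93 + 0.1487·30 + 0.0896·64 + 0.0975·17 + 0.1076·16 + 0.1071·5 + 1.1174·15 + 0.0988·87 = 52.4067
  x_7 = 0.0504·93 + 0.0765·30 + 0.0471·64 + 0.1293·17 + 0.1199·16 + 0.1283·5 + 0.1528·15 + 1.1098·87 = 113.5966
Output multipliers (column sums of L):
  Services: 1.7240
  Healthcare: 1.7650
  Textiles: 1.4753
  Manufacturing: 2.0400
  Agriculture: 1.7149
  Energy: 1.7688
  Finance: 1.9043
  Chemicals: 1.7309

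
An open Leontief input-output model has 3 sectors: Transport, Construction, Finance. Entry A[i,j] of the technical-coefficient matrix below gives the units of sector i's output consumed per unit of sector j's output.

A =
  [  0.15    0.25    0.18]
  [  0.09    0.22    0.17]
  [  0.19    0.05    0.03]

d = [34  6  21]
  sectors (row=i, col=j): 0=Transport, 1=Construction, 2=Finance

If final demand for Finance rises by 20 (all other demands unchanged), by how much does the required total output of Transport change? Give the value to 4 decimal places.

6.3233

Form M = I − A:
  [  0.85   -0.25   -0.18]
  [ -0.09    0.78   -0.17]
  [ -0.19   -0.05    0.97]
Leontief inverse L = M⁻¹:
  [  1.2932    0.4347    0.3162]
  [  0.2067    1.3661    0.2778]
  [  0.2640    0.1556    1.1072]
Total output x = L · d:
  x_0 = 1.2932·34 + 0.4347·6 + 0.3162·21 = 53.2158
  x_1 = 0.2067·34 + 1.3661·6 + 0.2778·21 = 21.0595
  x_2 = 0.2640·34 + 0.1556·6 + 1.1072·21 = 33.1587
Δx_0 = L[0,2] · Δd_2 = 0.3162 · 20 = 6.3233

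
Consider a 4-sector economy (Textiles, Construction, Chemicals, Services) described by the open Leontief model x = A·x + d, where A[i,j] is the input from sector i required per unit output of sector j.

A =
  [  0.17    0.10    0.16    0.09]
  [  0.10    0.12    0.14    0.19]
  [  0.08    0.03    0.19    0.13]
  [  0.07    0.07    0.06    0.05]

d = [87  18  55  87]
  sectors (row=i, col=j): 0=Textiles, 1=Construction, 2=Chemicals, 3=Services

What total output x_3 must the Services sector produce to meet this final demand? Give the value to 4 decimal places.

Form M = I − A:
  [  0.83   -0.10   -0.16   -0.09]
  [ -0.10    0.88   -0.14   -0.19]
  [ -0.08   -0.03    0.81   -0.13]
  [ -0.07   -0.07   -0.06    0.95]
Leontief inverse L = M⁻¹:
  [  1.2701    0.1699    0.2947    0.1946]
  [  0.1938    1.1907    0.2658    0.2929]
  [  0.1515    0.0778    1.2933    0.2069]
  [  0.1174    0.1052    0.1230    1.1016]
Total output x = L · d:
  x_0 = 1.2701·87 + 0.1699·18 + 0.2947·55 + 0.1946·87 = 146.6938
  x_1 = 0.1938·87 + 1.1907·18 + 0.2658·55 + 0.2929·87 = 78.3904
  x_2 = 0.1515·87 + 0.0778·18 + 1.2933·55 + 0.2069·87 = 103.7037
  x_3 = 0.1174·87 + 0.1052·18 + 0.1230·55 + 1.1016·87 = 114.7138

114.7138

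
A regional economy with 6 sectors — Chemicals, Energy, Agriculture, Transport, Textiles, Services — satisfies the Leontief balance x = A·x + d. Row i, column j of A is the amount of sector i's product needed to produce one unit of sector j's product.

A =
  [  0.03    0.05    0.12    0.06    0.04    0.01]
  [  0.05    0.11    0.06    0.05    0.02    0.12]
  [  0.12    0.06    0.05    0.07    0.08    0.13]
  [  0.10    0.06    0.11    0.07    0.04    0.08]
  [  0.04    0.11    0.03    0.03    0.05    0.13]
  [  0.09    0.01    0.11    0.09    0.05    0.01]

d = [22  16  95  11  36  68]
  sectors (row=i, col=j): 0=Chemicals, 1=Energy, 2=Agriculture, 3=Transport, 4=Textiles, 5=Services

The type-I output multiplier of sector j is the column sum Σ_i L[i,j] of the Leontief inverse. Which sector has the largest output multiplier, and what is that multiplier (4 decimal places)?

Agriculture (1.8203)

Form M = I − A:
  [  0.97   -0.05   -0.12   -0.06   -0.04   -0.01]
  [ -0.05    0.89   -0.06   -0.05   -0.02   -0.12]
  [ -0.12   -0.06    0.95   -0.07   -0.08   -0.13]
  [ -0.10   -0.06   -0.11    0.93   -0.04   -0.08]
  [ -0.04   -0.11   -0.03   -0.03    0.95   -0.13]
  [ -0.09   -0.01   -0.11   -0.09   -0.05    0.99]
Leontief inverse L = M⁻¹:
  [  1.0732    0.0865    0.1609    0.0939    0.0676    0.0589]
  [  0.1018    1.1520    0.1181    0.0956    0.0515    0.1707]
  [  0.1798    0.1110    1.1223    0.1241    0.1196    0.1884]
  [  0.1588    0.1075    0.1751    1.1204    0.0781    0.1384]
  [  0.0865    0.1507    0.0834    0.0719    1.0788    0.1776]
  [  0.1374    0.0492    0.1606    0.1288    0.0815    1.0597]
Total output x = L · d:
  x_0 = 1.0732·22 + 0.0865·16 + 0.1609·95 + 0.0939·11 + 0.0676·36 + 0.0589·68 = 47.7479
  x_1 = 0.1018·22 + 1.1520·16 + 0.1181·95 + 0.0956·11 + 0.0515·36 + 0.1707·68 = 46.3969
  x_2 = 0.1798·22 + 0.1110·16 + 1.1223·95 + 0.1241·11 + 0.1196·36 + 0.1884·68 = 130.8302
  x_3 = 0.1588·22 + 0.1075·16 + 0.1751·95 + 1.1204·11 + 0.0781·36 + 0.1384·68 = 46.3934
  x_4 = 0.0865·22 + 0.1507·16 + 0.0834·95 + 0.0719·11 + 1.0788·36 + 0.1776·68 = 63.9396
  x_5 = 0.1374·22 + 0.0492·16 + 0.1606·95 + 0.1288·11 + 0.0815·36 + 1.0597·68 = 95.4798
Output multipliers (column sums of L):
  Chemicals: 1.7374
  Energy: 1.6568
  Agriculture: 1.8203
  Transport: 1.6347
  Textiles: 1.4772
  Services: 1.7936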